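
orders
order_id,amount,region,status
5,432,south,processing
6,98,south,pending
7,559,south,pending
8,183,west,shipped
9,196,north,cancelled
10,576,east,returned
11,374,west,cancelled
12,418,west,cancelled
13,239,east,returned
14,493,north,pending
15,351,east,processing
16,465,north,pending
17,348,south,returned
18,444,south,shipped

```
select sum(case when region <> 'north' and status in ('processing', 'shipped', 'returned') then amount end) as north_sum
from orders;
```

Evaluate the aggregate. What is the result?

order_id=5: ✓ → 432
order_id=6: ✗
order_id=7: ✗
order_id=8: ✓ → 183
order_id=9: ✗
order_id=10: ✓ → 576
order_id=11: ✗
order_id=12: ✗
order_id=13: ✓ → 239
order_id=14: ✗
order_id=15: ✓ → 351
order_id=16: ✗
order_id=17: ✓ → 348
order_id=18: ✓ → 444
north_sum = 432 + 183 + 576 + 239 + 351 + 348 + 444 = 2573

2573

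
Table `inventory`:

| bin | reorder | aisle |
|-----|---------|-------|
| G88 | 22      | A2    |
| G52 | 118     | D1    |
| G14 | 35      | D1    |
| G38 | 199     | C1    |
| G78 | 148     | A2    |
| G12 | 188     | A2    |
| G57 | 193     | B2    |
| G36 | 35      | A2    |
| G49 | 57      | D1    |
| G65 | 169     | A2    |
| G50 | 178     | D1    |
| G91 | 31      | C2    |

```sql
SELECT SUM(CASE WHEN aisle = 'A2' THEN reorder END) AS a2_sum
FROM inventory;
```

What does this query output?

bin=G88: ✓ → 22
bin=G52: ✗
bin=G14: ✗
bin=G38: ✗
bin=G78: ✓ → 148
bin=G12: ✓ → 188
bin=G57: ✗
bin=G36: ✓ → 35
bin=G49: ✗
bin=G65: ✓ → 169
bin=G50: ✗
bin=G91: ✗
a2_sum = 22 + 148 + 188 + 35 + 169 = 562

562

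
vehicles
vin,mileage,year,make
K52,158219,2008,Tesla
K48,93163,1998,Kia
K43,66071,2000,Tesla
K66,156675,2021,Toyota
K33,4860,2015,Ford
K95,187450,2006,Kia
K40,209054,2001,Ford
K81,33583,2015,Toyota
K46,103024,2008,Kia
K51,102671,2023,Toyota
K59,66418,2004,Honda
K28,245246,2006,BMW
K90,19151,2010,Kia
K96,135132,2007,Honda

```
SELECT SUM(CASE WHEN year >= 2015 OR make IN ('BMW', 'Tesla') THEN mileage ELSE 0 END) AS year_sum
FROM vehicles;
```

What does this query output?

767325

vin=K52: ✓ → 158219
vin=K48: ✗
vin=K43: ✓ → 66071
vin=K66: ✓ → 156675
vin=K33: ✓ → 4860
vin=K95: ✗
vin=K40: ✗
vin=K81: ✓ → 33583
vin=K46: ✗
vin=K51: ✓ → 102671
vin=K59: ✗
vin=K28: ✓ → 245246
vin=K90: ✗
vin=K96: ✗
year_sum = 158219 + 66071 + 156675 + 4860 + 33583 + 102671 + 245246 = 767325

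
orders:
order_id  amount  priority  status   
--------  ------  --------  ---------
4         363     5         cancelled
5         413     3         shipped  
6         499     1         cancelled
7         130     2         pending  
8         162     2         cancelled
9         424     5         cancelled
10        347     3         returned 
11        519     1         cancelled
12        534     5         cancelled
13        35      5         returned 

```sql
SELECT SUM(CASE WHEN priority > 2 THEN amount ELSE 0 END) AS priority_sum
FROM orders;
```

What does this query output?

2116

order_id=4: ✓ → 363
order_id=5: ✓ → 413
order_id=6: ✗
order_id=7: ✗
order_id=8: ✗
order_id=9: ✓ → 424
order_id=10: ✓ → 347
order_id=11: ✗
order_id=12: ✓ → 534
order_id=13: ✓ → 35
priority_sum = 363 + 413 + 424 + 347 + 534 + 35 = 2116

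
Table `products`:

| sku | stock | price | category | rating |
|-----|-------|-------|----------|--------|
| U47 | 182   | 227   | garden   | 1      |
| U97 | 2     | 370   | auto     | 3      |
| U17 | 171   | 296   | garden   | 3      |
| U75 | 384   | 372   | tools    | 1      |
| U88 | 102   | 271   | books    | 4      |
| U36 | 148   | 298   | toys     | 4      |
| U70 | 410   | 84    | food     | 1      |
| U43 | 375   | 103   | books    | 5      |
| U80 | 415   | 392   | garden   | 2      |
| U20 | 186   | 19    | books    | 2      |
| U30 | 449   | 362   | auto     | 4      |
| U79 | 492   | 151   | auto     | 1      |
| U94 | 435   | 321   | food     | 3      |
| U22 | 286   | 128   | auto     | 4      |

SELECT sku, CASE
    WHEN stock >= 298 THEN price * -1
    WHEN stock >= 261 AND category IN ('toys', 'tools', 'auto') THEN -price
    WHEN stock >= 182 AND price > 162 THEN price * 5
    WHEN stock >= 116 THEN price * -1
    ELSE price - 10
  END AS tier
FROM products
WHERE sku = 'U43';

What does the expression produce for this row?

sku = U43: stock=375, price=103, category=books, rating=5.
stock >= 298 → true → -103

-103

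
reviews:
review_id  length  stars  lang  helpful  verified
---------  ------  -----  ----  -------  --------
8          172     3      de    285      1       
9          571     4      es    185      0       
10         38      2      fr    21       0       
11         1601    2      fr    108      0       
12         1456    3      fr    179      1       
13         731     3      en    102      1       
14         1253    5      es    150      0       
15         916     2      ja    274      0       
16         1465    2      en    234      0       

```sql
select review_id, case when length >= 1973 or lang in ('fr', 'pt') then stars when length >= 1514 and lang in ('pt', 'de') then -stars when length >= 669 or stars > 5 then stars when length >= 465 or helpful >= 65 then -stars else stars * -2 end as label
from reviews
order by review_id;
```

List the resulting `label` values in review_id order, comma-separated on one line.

-3, -4, 2, 2, 3, 3, 5, 2, 2

review_id=8: length >= 465 or helpful >= 65 → -3
review_id=9: length >= 465 or helpful >= 65 → -4
review_id=10: length >= 1973 or lang in ('fr', 'pt') → 2
review_id=11: length >= 1973 or lang in ('fr', 'pt') → 2
review_id=12: length >= 1973 or lang in ('fr', 'pt') → 3
review_id=13: length >= 669 or stars > 5 → 3
review_id=14: length >= 669 or stars > 5 → 5
review_id=15: length >= 669 or stars > 5 → 2
review_id=16: length >= 669 or stars > 5 → 2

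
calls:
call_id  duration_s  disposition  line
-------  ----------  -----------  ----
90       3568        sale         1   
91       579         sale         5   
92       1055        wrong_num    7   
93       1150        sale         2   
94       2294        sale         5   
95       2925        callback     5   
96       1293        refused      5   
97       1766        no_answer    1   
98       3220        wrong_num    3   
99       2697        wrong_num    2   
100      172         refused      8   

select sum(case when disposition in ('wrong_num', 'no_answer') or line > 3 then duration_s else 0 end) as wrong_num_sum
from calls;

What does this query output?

16001

call_id=90: ✗
call_id=91: ✓ → 579
call_id=92: ✓ → 1055
call_id=93: ✗
call_id=94: ✓ → 2294
call_id=95: ✓ → 2925
call_id=96: ✓ → 1293
call_id=97: ✓ → 1766
call_id=98: ✓ → 3220
call_id=99: ✓ → 2697
call_id=100: ✓ → 172
wrong_num_sum = 579 + 1055 + 2294 + 2925 + 1293 + 1766 + 3220 + 2697 + 172 = 16001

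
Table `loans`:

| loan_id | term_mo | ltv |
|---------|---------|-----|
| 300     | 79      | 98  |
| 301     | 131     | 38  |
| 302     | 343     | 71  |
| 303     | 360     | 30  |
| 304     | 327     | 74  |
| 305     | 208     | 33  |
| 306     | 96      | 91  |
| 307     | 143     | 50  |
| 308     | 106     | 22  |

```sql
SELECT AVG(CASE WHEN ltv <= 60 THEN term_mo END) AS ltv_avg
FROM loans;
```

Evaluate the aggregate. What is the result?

loan_id=300: ✗
loan_id=301: ✓ → 131
loan_id=302: ✗
loan_id=303: ✓ → 360
loan_id=304: ✗
loan_id=305: ✓ → 208
loan_id=306: ✗
loan_id=307: ✓ → 143
loan_id=308: ✓ → 106
ltv_avg = (131 + 360 + 208 + 143 + 106) / 5 = 189.6

189.6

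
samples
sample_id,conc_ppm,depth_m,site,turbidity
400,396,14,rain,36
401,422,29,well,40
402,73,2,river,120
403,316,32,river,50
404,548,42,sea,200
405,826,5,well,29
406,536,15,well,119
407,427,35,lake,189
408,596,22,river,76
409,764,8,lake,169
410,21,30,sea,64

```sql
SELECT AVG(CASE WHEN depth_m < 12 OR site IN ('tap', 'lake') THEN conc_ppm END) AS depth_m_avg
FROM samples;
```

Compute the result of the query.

522.5

sample_id=400: ✗
sample_id=401: ✗
sample_id=402: ✓ → 73
sample_id=403: ✗
sample_id=404: ✗
sample_id=405: ✓ → 826
sample_id=406: ✗
sample_id=407: ✓ → 427
sample_id=408: ✗
sample_id=409: ✓ → 764
sample_id=410: ✗
depth_m_avg = (73 + 826 + 427 + 764) / 4 = 522.5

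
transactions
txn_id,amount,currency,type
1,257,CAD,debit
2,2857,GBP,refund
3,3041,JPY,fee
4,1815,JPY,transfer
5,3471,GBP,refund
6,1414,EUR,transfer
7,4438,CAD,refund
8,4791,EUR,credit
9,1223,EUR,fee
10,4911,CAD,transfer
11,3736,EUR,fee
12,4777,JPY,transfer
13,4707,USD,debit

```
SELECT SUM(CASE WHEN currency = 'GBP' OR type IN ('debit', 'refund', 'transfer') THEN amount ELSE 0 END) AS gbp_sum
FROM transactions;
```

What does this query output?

28647

txn_id=1: ✓ → 257
txn_id=2: ✓ → 2857
txn_id=3: ✗
txn_id=4: ✓ → 1815
txn_id=5: ✓ → 3471
txn_id=6: ✓ → 1414
txn_id=7: ✓ → 4438
txn_id=8: ✗
txn_id=9: ✗
txn_id=10: ✓ → 4911
txn_id=11: ✗
txn_id=12: ✓ → 4777
txn_id=13: ✓ → 4707
gbp_sum = 257 + 2857 + 1815 + 3471 + 1414 + 4438 + 4911 + 4777 + 4707 = 28647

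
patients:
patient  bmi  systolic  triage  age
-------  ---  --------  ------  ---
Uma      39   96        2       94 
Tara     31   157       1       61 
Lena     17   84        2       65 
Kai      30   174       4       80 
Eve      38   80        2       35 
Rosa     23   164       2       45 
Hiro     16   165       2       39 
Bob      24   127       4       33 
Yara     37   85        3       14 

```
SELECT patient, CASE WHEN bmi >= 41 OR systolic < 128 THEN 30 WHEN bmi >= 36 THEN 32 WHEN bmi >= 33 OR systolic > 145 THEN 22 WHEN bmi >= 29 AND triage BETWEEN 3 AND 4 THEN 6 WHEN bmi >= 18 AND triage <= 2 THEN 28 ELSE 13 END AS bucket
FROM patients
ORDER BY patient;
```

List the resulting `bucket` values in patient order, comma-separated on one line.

patient=Bob: bmi >= 41 OR systolic < 128 → 30
patient=Eve: bmi >= 41 OR systolic < 128 → 30
patient=Hiro: bmi >= 33 OR systolic > 145 → 22
patient=Kai: bmi >= 33 OR systolic > 145 → 22
patient=Lena: bmi >= 41 OR systolic < 128 → 30
patient=Rosa: bmi >= 33 OR systolic > 145 → 22
patient=Tara: bmi >= 33 OR systolic > 145 → 22
patient=Uma: bmi >= 41 OR systolic < 128 → 30
patient=Yara: bmi >= 41 OR systolic < 128 → 30

30, 30, 22, 22, 30, 22, 22, 30, 30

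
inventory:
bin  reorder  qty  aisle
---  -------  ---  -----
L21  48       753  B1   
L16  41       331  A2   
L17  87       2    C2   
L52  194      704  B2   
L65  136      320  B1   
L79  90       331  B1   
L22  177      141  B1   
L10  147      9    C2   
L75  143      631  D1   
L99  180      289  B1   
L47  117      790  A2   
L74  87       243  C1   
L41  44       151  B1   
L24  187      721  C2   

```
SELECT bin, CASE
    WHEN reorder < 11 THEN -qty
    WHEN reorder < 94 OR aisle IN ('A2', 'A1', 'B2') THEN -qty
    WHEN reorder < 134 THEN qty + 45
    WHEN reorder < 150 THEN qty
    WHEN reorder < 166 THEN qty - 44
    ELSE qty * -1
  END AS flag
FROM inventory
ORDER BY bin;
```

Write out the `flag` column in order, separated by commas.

bin=L10: reorder < 150 → 9
bin=L16: reorder < 94 OR aisle IN ('A2', 'A1', 'B2') → -331
bin=L17: reorder < 94 OR aisle IN ('A2', 'A1', 'B2') → -2
bin=L21: reorder < 94 OR aisle IN ('A2', 'A1', 'B2') → -753
bin=L22: ELSE → -141
bin=L24: ELSE → -721
bin=L41: reorder < 94 OR aisle IN ('A2', 'A1', 'B2') → -151
bin=L47: reorder < 94 OR aisle IN ('A2', 'A1', 'B2') → -790
bin=L52: reorder < 94 OR aisle IN ('A2', 'A1', 'B2') → -704
bin=L65: reorder < 150 → 320
bin=L74: reorder < 94 OR aisle IN ('A2', 'A1', 'B2') → -243
bin=L75: reorder < 150 → 631
bin=L79: reorder < 94 OR aisle IN ('A2', 'A1', 'B2') → -331
bin=L99: ELSE → -289

9, -331, -2, -753, -141, -721, -151, -790, -704, 320, -243, 631, -331, -289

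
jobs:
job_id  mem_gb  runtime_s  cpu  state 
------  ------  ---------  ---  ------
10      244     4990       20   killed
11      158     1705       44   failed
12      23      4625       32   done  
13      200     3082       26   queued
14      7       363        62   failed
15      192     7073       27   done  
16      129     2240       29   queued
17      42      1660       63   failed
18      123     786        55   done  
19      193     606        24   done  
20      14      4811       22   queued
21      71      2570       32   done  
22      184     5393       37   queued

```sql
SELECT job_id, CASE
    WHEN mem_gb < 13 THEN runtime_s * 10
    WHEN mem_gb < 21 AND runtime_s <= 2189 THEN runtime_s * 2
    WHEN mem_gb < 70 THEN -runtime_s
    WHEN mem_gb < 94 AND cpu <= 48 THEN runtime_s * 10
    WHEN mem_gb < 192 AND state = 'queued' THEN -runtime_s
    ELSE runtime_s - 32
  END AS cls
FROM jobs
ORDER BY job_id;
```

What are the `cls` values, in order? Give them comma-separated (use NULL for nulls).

job_id=10: ELSE → 4958
job_id=11: ELSE → 1673
job_id=12: mem_gb < 70 → -4625
job_id=13: ELSE → 3050
job_id=14: mem_gb < 13 → 3630
job_id=15: ELSE → 7041
job_id=16: mem_gb < 192 AND state = 'queued' → -2240
job_id=17: mem_gb < 70 → -1660
job_id=18: ELSE → 754
job_id=19: ELSE → 574
job_id=20: mem_gb < 70 → -4811
job_id=21: mem_gb < 94 AND cpu <= 48 → 25700
job_id=22: mem_gb < 192 AND state = 'queued' → -5393

4958, 1673, -4625, 3050, 3630, 7041, -2240, -1660, 754, 574, -4811, 25700, -5393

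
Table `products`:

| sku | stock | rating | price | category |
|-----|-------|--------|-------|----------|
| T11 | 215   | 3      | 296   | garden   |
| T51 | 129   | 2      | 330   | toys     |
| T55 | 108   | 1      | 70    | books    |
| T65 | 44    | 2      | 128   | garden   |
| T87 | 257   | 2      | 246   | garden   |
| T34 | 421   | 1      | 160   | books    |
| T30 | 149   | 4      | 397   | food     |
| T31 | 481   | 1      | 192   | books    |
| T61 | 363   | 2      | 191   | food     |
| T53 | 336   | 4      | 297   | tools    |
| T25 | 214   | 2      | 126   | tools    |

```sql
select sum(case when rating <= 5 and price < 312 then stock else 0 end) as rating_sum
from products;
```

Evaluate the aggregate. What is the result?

2439

sku=T11: ✓ → 215
sku=T51: ✗
sku=T55: ✓ → 108
sku=T65: ✓ → 44
sku=T87: ✓ → 257
sku=T34: ✓ → 421
sku=T30: ✗
sku=T31: ✓ → 481
sku=T61: ✓ → 363
sku=T53: ✓ → 336
sku=T25: ✓ → 214
rating_sum = 215 + 108 + 44 + 257 + 421 + 481 + 363 + 336 + 214 = 2439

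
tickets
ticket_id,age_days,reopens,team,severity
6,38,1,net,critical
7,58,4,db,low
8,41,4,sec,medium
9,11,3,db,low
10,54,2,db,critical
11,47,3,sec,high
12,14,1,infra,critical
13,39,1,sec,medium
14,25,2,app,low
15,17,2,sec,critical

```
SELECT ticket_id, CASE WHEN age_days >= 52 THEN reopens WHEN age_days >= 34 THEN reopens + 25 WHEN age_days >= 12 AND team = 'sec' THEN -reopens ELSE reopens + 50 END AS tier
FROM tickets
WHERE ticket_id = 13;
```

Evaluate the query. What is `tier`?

26

ticket_id = 13: age_days=39, reopens=1, team=sec, severity=medium.
age_days >= 52 → false
age_days >= 34 → true → 26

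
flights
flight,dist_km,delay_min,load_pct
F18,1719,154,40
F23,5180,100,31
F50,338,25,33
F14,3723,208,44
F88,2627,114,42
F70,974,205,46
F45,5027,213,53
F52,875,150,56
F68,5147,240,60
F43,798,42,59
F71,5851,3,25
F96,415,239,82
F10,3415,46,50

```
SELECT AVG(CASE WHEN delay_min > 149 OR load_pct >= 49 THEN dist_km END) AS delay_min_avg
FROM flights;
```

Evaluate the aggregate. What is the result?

flight=F18: ✓ → 1719
flight=F23: ✗
flight=F50: ✗
flight=F14: ✓ → 3723
flight=F88: ✗
flight=F70: ✓ → 974
flight=F45: ✓ → 5027
flight=F52: ✓ → 875
flight=F68: ✓ → 5147
flight=F43: ✓ → 798
flight=F71: ✗
flight=F96: ✓ → 415
flight=F10: ✓ → 3415
delay_min_avg = (1719 + 3723 + 974 + 5027 + 875 + 5147 + 798 + 415 + 3415) / 9 = 2454.7777777778

2454.7777777778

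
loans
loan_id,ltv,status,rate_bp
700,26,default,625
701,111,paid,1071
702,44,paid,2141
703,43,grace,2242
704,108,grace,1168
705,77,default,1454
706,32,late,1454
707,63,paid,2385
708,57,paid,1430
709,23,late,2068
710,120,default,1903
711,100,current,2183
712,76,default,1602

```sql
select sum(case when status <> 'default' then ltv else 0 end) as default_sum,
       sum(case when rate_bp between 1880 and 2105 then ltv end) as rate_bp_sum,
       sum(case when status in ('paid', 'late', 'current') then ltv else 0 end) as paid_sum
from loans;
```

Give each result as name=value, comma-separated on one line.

default_sum=581, rate_bp_sum=143, paid_sum=430

[default_sum: status <> 'default']
loan_id=700: ✗
loan_id=701: ✓ → 111
loan_id=702: ✓ → 44
loan_id=703: ✓ → 43
loan_id=704: ✓ → 108
loan_id=705: ✗
loan_id=706: ✓ → 32
loan_id=707: ✓ → 63
loan_id=708: ✓ → 57
loan_id=709: ✓ → 23
loan_id=710: ✗
loan_id=711: ✓ → 100
loan_id=712: ✗
default_sum = 111 + 44 + 43 + 108 + 32 + 63 + 57 + 23 + 100 = 581
—
[rate_bp_sum: rate_bp between 1880 and 2105]
loan_id=700: ✗
loan_id=701: ✗
loan_id=702: ✗
loan_id=703: ✗
loan_id=704: ✗
loan_id=705: ✗
loan_id=706: ✗
loan_id=707: ✗
loan_id=708: ✗
loan_id=709: ✓ → 23
loan_id=710: ✓ → 120
loan_id=711: ✗
loan_id=712: ✗
rate_bp_sum = 23 + 120 = 143
—
[paid_sum: status in ('paid', 'late', 'current')]
loan_id=700: ✗
loan_id=701: ✓ → 111
loan_id=702: ✓ → 44
loan_id=703: ✗
loan_id=704: ✗
loan_id=705: ✗
loan_id=706: ✓ → 32
loan_id=707: ✓ → 63
loan_id=708: ✓ → 57
loan_id=709: ✓ → 23
loan_id=710: ✗
loan_id=711: ✓ → 100
loan_id=712: ✗
paid_sum = 111 + 44 + 32 + 63 + 57 + 23 + 100 = 430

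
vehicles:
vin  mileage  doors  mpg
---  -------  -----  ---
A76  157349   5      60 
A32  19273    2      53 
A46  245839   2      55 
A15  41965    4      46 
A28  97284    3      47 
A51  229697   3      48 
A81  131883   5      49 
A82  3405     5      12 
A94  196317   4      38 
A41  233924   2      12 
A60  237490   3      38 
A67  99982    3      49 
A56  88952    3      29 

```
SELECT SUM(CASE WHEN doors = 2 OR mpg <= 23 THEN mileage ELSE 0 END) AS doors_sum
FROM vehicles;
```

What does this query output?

vin=A76: ✗
vin=A32: ✓ → 19273
vin=A46: ✓ → 245839
vin=A15: ✗
vin=A28: ✗
vin=A51: ✗
vin=A81: ✗
vin=A82: ✓ → 3405
vin=A94: ✗
vin=A41: ✓ → 233924
vin=A60: ✗
vin=A67: ✗
vin=A56: ✗
doors_sum = 19273 + 245839 + 3405 + 233924 = 502441

502441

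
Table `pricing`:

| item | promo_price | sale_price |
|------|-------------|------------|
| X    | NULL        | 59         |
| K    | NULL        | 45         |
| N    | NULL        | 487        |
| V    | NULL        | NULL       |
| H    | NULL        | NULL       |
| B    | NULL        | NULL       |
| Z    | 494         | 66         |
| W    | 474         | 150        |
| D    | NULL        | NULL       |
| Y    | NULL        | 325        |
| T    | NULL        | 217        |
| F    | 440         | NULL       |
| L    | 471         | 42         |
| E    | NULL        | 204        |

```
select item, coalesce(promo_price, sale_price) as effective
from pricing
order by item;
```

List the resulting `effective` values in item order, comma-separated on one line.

NULL, NULL, 204, 440, NULL, 45, 471, 487, 217, NULL, 474, 59, 325, 494

item=B: promo_price=NULL, sale_price=NULL (all NULL) → NULL
item=D: promo_price=NULL, sale_price=NULL (all NULL) → NULL
item=E: promo_price=NULL, sale_price=204 → 204
item=F: promo_price=440 → 440
item=H: promo_price=NULL, sale_price=NULL (all NULL) → NULL
item=K: promo_price=NULL, sale_price=45 → 45
item=L: promo_price=471 → 471
item=N: promo_price=NULL, sale_price=487 → 487
item=T: promo_price=NULL, sale_price=217 → 217
item=V: promo_price=NULL, sale_price=NULL (all NULL) → NULL
item=W: promo_price=474 → 474
item=X: promo_price=NULL, sale_price=59 → 59
item=Y: promo_price=NULL, sale_price=325 → 325
item=Z: promo_price=494 → 494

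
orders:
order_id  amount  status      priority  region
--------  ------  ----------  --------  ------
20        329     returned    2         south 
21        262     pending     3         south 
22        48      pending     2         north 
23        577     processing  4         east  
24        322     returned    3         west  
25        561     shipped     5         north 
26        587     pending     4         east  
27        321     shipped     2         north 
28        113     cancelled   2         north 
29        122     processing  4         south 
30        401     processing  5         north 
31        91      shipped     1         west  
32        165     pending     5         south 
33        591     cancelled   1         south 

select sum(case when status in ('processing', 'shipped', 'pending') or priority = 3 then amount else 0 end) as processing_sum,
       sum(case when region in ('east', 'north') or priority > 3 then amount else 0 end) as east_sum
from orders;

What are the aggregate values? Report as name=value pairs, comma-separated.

processing_sum=3457, east_sum=2895

[processing_sum: status in ('processing', 'shipped', 'pending') or priority = 3]
order_id=20: ✗
order_id=21: ✓ → 262
order_id=22: ✓ → 48
order_id=23: ✓ → 577
order_id=24: ✓ → 322
order_id=25: ✓ → 561
order_id=26: ✓ → 587
order_id=27: ✓ → 321
order_id=28: ✗
order_id=29: ✓ → 122
order_id=30: ✓ → 401
order_id=31: ✓ → 91
order_id=32: ✓ → 165
order_id=33: ✗
processing_sum = 262 + 48 + 577 + 322 + 561 + 587 + 321 + 122 + 401 + 91 + 165 = 3457
—
[east_sum: region in ('east', 'north') or priority > 3]
order_id=20: ✗
order_id=21: ✗
order_id=22: ✓ → 48
order_id=23: ✓ → 577
order_id=24: ✗
order_id=25: ✓ → 561
order_id=26: ✓ → 587
order_id=27: ✓ → 321
order_id=28: ✓ → 113
order_id=29: ✓ → 122
order_id=30: ✓ → 401
order_id=31: ✗
order_id=32: ✓ → 165
order_id=33: ✗
east_sum = 48 + 577 + 561 + 587 + 321 + 113 + 122 + 401 + 165 = 2895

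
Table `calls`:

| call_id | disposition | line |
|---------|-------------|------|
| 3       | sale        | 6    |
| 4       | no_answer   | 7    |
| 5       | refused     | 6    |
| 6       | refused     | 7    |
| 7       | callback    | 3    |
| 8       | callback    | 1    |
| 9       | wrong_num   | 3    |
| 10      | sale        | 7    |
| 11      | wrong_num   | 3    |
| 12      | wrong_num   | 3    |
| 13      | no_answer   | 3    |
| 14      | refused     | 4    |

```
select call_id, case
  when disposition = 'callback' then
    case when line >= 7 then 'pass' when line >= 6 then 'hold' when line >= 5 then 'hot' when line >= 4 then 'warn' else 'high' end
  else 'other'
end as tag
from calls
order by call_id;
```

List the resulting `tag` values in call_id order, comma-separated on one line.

other, other, other, other, high, high, other, other, other, other, other, other

call_id=3: disposition='sale' → outer ELSE → other
call_id=4: disposition='no_answer' → outer ELSE → other
call_id=5: disposition='refused' → outer ELSE → other
call_id=6: disposition='refused' → outer ELSE → other
call_id=7: disposition='callback' → inner[ELSE] → high
call_id=8: disposition='callback' → inner[ELSE] → high
call_id=9: disposition='wrong_num' → outer ELSE → other
call_id=10: disposition='sale' → outer ELSE → other
call_id=11: disposition='wrong_num' → outer ELSE → other
call_id=12: disposition='wrong_num' → outer ELSE → other
call_id=13: disposition='no_answer' → outer ELSE → other
call_id=14: disposition='refused' → outer ELSE → other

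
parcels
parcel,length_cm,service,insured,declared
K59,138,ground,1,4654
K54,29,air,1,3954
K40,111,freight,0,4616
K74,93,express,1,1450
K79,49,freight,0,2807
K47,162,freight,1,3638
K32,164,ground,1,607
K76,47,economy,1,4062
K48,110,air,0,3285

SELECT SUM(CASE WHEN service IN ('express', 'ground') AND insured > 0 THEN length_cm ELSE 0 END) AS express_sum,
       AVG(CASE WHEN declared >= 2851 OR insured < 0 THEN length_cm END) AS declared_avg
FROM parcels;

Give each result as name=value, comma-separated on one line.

[express_sum: service IN ('express', 'ground') AND insured > 0]
parcel=K59: ✓ → 138
parcel=K54: ✗
parcel=K40: ✗
parcel=K74: ✓ → 93
parcel=K79: ✗
parcel=K47: ✗
parcel=K32: ✓ → 164
parcel=K76: ✗
parcel=K48: ✗
express_sum = 138 + 93 + 164 = 395
—
[declared_avg: declared >= 2851 OR insured < 0]
parcel=K59: ✓ → 138
parcel=K54: ✓ → 29
parcel=K40: ✓ → 111
parcel=K74: ✗
parcel=K79: ✗
parcel=K47: ✓ → 162
parcel=K32: ✗
parcel=K76: ✓ → 47
parcel=K48: ✓ → 110
declared_avg = (138 + 29 + 111 + 162 + 47 + 110) / 6 = 99.5

express_sum=395, declared_avg=99.5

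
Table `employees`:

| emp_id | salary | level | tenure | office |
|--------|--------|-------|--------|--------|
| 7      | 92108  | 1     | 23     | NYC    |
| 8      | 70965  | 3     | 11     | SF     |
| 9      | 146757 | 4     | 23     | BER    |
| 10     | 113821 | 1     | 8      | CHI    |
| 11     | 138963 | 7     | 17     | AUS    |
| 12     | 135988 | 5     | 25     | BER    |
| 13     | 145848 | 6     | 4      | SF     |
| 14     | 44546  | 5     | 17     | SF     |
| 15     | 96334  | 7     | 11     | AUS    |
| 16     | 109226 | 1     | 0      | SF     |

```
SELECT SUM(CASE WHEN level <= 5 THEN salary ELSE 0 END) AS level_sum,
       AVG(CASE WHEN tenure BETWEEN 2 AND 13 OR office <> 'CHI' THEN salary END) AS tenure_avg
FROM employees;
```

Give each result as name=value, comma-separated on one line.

level_sum=713411, tenure_avg=109455.6

[level_sum: level <= 5]
emp_id=7: ✓ → 92108
emp_id=8: ✓ → 70965
emp_id=9: ✓ → 146757
emp_id=10: ✓ → 113821
emp_id=11: ✗
emp_id=12: ✓ → 135988
emp_id=13: ✗
emp_id=14: ✓ → 44546
emp_id=15: ✗
emp_id=16: ✓ → 109226
level_sum = 92108 + 70965 + 146757 + 113821 + 135988 + 44546 + 109226 = 713411
—
[tenure_avg: tenure BETWEEN 2 AND 13 OR office <> 'CHI']
emp_id=7: ✓ → 92108
emp_id=8: ✓ → 70965
emp_id=9: ✓ → 146757
emp_id=10: ✓ → 113821
emp_id=11: ✓ → 138963
emp_id=12: ✓ → 135988
emp_id=13: ✓ → 145848
emp_id=14: ✓ → 44546
emp_id=15: ✓ → 96334
emp_id=16: ✓ → 109226
tenure_avg = (92108 + 70965 + 146757 + 113821 + 138963 + 135988 + 145848 + 44546 + 96334 + 109226) / 10 = 109455.6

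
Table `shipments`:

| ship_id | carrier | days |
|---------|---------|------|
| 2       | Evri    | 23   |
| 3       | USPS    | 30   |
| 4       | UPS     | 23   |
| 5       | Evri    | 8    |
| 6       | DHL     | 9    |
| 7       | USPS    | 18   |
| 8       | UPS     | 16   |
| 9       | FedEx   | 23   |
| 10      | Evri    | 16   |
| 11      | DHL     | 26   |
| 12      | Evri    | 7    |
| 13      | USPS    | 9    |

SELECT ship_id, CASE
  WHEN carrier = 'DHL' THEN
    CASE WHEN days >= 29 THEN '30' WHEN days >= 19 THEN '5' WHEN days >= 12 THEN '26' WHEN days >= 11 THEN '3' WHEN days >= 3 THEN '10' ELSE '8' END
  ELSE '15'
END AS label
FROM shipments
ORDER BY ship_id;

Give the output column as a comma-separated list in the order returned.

ship_id=2: carrier='Evri' → outer ELSE → 15
ship_id=3: carrier='USPS' → outer ELSE → 15
ship_id=4: carrier='UPS' → outer ELSE → 15
ship_id=5: carrier='Evri' → outer ELSE → 15
ship_id=6: carrier='DHL' → inner[days >= 3] → 10
ship_id=7: carrier='USPS' → outer ELSE → 15
ship_id=8: carrier='UPS' → outer ELSE → 15
ship_id=9: carrier='FedEx' → outer ELSE → 15
ship_id=10: carrier='Evri' → outer ELSE → 15
ship_id=11: carrier='DHL' → inner[days >= 19] → 5
ship_id=12: carrier='Evri' → outer ELSE → 15
ship_id=13: carrier='USPS' → outer ELSE → 15

15, 15, 15, 15, 10, 15, 15, 15, 15, 5, 15, 15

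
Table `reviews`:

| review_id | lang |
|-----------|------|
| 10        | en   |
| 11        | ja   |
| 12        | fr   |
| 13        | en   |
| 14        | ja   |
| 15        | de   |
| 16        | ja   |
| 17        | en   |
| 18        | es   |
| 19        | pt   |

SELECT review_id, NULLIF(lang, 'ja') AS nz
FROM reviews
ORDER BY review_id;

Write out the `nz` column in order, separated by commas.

en, NULL, fr, en, NULL, de, NULL, en, es, pt

review_id=10: lang=en vs ja: differ → en
review_id=11: lang=ja vs ja: equal → NULL
review_id=12: lang=fr vs ja: differ → fr
review_id=13: lang=en vs ja: differ → en
review_id=14: lang=ja vs ja: equal → NULL
review_id=15: lang=de vs ja: differ → de
review_id=16: lang=ja vs ja: equal → NULL
review_id=17: lang=en vs ja: differ → en
review_id=18: lang=es vs ja: differ → es
review_id=19: lang=pt vs ja: differ → pt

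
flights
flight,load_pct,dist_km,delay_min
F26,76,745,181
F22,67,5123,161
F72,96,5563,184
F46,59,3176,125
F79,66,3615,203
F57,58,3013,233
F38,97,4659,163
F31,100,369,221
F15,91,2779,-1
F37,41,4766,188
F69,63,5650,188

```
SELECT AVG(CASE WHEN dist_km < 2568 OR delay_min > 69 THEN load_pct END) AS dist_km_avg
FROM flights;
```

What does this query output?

flight=F26: ✓ → 76
flight=F22: ✓ → 67
flight=F72: ✓ → 96
flight=F46: ✓ → 59
flight=F79: ✓ → 66
flight=F57: ✓ → 58
flight=F38: ✓ → 97
flight=F31: ✓ → 100
flight=F15: ✗
flight=F37: ✓ → 41
flight=F69: ✓ → 63
dist_km_avg = (76 + 67 + 96 + 59 + 66 + 58 + 97 + 100 + 41 + 63) / 10 = 72.3

72.3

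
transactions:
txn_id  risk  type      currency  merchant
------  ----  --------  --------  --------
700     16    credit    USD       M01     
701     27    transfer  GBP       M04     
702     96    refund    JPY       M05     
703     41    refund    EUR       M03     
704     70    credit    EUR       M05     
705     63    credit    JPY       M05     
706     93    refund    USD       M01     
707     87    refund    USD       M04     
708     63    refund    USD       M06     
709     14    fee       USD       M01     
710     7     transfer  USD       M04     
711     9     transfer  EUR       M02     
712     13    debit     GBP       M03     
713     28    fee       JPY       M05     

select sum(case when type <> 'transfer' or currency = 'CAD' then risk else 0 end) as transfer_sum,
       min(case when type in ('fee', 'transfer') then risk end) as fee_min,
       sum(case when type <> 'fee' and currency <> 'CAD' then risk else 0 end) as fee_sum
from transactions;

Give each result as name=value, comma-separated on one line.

transfer_sum=584, fee_min=7, fee_sum=585

[transfer_sum: type <> 'transfer' or currency = 'CAD']
txn_id=700: ✓ → 16
txn_id=701: ✗
txn_id=702: ✓ → 96
txn_id=703: ✓ → 41
txn_id=704: ✓ → 70
txn_id=705: ✓ → 63
txn_id=706: ✓ → 93
txn_id=707: ✓ → 87
txn_id=708: ✓ → 63
txn_id=709: ✓ → 14
txn_id=710: ✗
txn_id=711: ✗
txn_id=712: ✓ → 13
txn_id=713: ✓ → 28
transfer_sum = 16 + 96 + 41 + 70 + 63 + 93 + 87 + 63 + 14 + 13 + 28 = 584
—
[fee_min: type in ('fee', 'transfer')]
txn_id=700: ✗
txn_id=701: ✓ → 27
txn_id=702: ✗
txn_id=703: ✗
txn_id=704: ✗
txn_id=705: ✗
txn_id=706: ✗
txn_id=707: ✗
txn_id=708: ✗
txn_id=709: ✓ → 14
txn_id=710: ✓ → 7
txn_id=711: ✓ → 9
txn_id=712: ✗
txn_id=713: ✓ → 28
fee_min = MIN(27, 14, 7, 9, 28) = 7
—
[fee_sum: type <> 'fee' and currency <> 'CAD']
txn_id=700: ✓ → 16
txn_id=701: ✓ → 27
txn_id=702: ✓ → 96
txn_id=703: ✓ → 41
txn_id=704: ✓ → 70
txn_id=705: ✓ → 63
txn_id=706: ✓ → 93
txn_id=707: ✓ → 87
txn_id=708: ✓ → 63
txn_id=709: ✗
txn_id=710: ✓ → 7
txn_id=711: ✓ → 9
txn_id=712: ✓ → 13
txn_id=713: ✗
fee_sum = 16 + 27 + 96 + 41 + 70 + 63 + 93 + 87 + 63 + 7 + 9 + 13 = 585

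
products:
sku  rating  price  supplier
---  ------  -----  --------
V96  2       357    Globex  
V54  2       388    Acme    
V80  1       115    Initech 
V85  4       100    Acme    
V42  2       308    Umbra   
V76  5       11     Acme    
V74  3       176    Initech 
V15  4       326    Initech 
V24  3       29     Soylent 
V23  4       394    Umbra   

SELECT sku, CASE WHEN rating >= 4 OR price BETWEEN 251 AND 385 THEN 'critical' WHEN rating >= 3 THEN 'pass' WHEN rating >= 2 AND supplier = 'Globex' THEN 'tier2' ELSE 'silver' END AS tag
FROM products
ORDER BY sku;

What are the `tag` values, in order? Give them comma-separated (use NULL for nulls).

sku=V15: rating >= 4 OR price BETWEEN 251 AND 385 → critical
sku=V23: rating >= 4 OR price BETWEEN 251 AND 385 → critical
sku=V24: rating >= 3 → pass
sku=V42: rating >= 4 OR price BETWEEN 251 AND 385 → critical
sku=V54: ELSE → silver
sku=V74: rating >= 3 → pass
sku=V76: rating >= 4 OR price BETWEEN 251 AND 385 → critical
sku=V80: ELSE → silver
sku=V85: rating >= 4 OR price BETWEEN 251 AND 385 → critical
sku=V96: rating >= 4 OR price BETWEEN 251 AND 385 → critical

critical, critical, pass, critical, silver, pass, critical, silver, critical, critical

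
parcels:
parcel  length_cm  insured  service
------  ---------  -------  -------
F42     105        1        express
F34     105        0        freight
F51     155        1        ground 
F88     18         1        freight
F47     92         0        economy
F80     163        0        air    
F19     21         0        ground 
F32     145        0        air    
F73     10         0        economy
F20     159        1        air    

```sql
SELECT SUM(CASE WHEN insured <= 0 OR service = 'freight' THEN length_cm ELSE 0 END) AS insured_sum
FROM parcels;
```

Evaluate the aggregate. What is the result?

554

parcel=F42: ✗
parcel=F34: ✓ → 105
parcel=F51: ✗
parcel=F88: ✓ → 18
parcel=F47: ✓ → 92
parcel=F80: ✓ → 163
parcel=F19: ✓ → 21
parcel=F32: ✓ → 145
parcel=F73: ✓ → 10
parcel=F20: ✗
insured_sum = 105 + 18 + 92 + 163 + 21 + 145 + 10 = 554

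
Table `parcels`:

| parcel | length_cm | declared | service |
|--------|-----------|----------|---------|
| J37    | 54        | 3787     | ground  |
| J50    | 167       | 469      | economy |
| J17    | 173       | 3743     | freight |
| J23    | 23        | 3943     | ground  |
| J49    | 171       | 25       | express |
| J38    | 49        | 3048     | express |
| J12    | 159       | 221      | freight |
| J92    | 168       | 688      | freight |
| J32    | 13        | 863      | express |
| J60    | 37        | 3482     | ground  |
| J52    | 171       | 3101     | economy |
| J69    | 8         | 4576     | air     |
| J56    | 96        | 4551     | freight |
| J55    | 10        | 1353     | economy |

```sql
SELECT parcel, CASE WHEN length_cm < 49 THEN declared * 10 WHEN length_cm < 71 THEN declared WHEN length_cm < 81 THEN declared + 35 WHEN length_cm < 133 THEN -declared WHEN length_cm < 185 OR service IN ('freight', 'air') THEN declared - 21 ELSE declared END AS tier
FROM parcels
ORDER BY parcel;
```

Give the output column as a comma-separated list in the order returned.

200, 3722, 39430, 8630, 3787, 3048, 4, 448, 3080, 13530, -4551, 34820, 45760, 667

parcel=J12: length_cm < 185 OR service IN ('freight', 'air') → 200
parcel=J17: length_cm < 185 OR service IN ('freight', 'air') → 3722
parcel=J23: length_cm < 49 → 39430
parcel=J32: length_cm < 49 → 8630
parcel=J37: length_cm < 71 → 3787
parcel=J38: length_cm < 71 → 3048
parcel=J49: length_cm < 185 OR service IN ('freight', 'air') → 4
parcel=J50: length_cm < 185 OR service IN ('freight', 'air') → 448
parcel=J52: length_cm < 185 OR service IN ('freight', 'air') → 3080
parcel=J55: length_cm < 49 → 13530
parcel=J56: length_cm < 133 → -4551
parcel=J60: length_cm < 49 → 34820
parcel=J69: length_cm < 49 → 45760
parcel=J92: length_cm < 185 OR service IN ('freight', 'air') → 667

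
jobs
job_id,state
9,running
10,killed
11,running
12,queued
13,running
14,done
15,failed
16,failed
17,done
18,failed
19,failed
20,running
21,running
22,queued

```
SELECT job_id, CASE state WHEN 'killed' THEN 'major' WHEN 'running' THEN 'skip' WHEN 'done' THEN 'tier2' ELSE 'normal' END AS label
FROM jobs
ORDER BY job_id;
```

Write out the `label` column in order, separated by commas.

job_id=9: state='running' → skip
job_id=10: state='killed' → major
job_id=11: state='running' → skip
job_id=12: ELSE → normal
job_id=13: state='running' → skip
job_id=14: state='done' → tier2
job_id=15: ELSE → normal
job_id=16: ELSE → normal
job_id=17: state='done' → tier2
job_id=18: ELSE → normal
job_id=19: ELSE → normal
job_id=20: state='running' → skip
job_id=21: state='running' → skip
job_id=22: ELSE → normal

skip, major, skip, normal, skip, tier2, normal, normal, tier2, normal, normal, skip, skip, normal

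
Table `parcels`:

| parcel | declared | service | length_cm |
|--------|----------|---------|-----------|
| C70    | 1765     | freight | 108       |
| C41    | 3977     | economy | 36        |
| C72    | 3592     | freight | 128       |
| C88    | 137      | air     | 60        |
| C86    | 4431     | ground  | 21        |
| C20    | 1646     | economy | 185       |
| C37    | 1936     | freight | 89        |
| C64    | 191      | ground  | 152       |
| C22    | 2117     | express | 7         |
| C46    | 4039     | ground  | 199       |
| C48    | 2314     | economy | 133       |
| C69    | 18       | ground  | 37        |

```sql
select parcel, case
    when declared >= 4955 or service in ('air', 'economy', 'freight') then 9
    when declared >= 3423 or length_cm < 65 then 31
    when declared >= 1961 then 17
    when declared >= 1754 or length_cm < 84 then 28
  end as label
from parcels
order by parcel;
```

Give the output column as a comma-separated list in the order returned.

parcel=C20: declared >= 4955 or service in ('air', 'economy', 'freight') → 9
parcel=C22: declared >= 3423 or length_cm < 65 → 31
parcel=C37: declared >= 4955 or service in ('air', 'economy', 'freight') → 9
parcel=C41: declared >= 4955 or service in ('air', 'economy', 'freight') → 9
parcel=C46: declared >= 3423 or length_cm < 65 → 31
parcel=C48: declared >= 4955 or service in ('air', 'economy', 'freight') → 9
parcel=C64: (no match → NULL) → NULL
parcel=C69: declared >= 3423 or length_cm < 65 → 31
parcel=C70: declared >= 4955 or service in ('air', 'economy', 'freight') → 9
parcel=C72: declared >= 4955 or service in ('air', 'economy', 'freight') → 9
parcel=C86: declared >= 3423 or length_cm < 65 → 31
parcel=C88: declared >= 4955 or service in ('air', 'economy', 'freight') → 9

9, 31, 9, 9, 31, 9, NULL, 31, 9, 9, 31, 9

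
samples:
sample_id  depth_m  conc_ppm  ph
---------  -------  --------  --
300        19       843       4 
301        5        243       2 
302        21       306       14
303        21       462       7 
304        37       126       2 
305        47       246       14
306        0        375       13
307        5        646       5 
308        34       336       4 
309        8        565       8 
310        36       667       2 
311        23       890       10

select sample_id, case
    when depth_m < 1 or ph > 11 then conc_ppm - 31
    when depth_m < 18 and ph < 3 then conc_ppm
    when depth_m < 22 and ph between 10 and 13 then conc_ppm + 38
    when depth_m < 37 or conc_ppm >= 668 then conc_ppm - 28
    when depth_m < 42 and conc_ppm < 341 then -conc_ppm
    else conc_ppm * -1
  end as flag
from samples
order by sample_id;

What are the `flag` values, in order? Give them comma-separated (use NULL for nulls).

815, 243, 275, 434, -126, 215, 344, 618, 308, 537, 639, 862

sample_id=300: depth_m < 37 or conc_ppm >= 668 → 815
sample_id=301: depth_m < 18 and ph < 3 → 243
sample_id=302: depth_m < 1 or ph > 11 → 275
sample_id=303: depth_m < 37 or conc_ppm >= 668 → 434
sample_id=304: depth_m < 42 and conc_ppm < 341 → -126
sample_id=305: depth_m < 1 or ph > 11 → 215
sample_id=306: depth_m < 1 or ph > 11 → 344
sample_id=307: depth_m < 37 or conc_ppm >= 668 → 618
sample_id=308: depth_m < 37 or conc_ppm >= 668 → 308
sample_id=309: depth_m < 37 or conc_ppm >= 668 → 537
sample_id=310: depth_m < 37 or conc_ppm >= 668 → 639
sample_id=311: depth_m < 37 or conc_ppm >= 668 → 862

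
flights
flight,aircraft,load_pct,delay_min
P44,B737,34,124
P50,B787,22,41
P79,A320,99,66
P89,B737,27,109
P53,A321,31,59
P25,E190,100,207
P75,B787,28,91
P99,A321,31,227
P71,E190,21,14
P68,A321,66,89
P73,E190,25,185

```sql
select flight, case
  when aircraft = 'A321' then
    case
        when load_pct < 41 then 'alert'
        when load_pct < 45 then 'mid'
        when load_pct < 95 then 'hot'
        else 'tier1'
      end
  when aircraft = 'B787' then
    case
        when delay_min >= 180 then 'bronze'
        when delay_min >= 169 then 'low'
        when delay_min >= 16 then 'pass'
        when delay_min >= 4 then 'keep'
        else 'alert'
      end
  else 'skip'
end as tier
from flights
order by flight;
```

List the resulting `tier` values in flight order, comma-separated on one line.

flight=P25: aircraft='E190' → outer ELSE → skip
flight=P44: aircraft='B737' → outer ELSE → skip
flight=P50: aircraft='B787' → inner[delay_min >= 16] → pass
flight=P53: aircraft='A321' → inner[load_pct < 41] → alert
flight=P68: aircraft='A321' → inner[load_pct < 95] → hot
flight=P71: aircraft='E190' → outer ELSE → skip
flight=P73: aircraft='E190' → outer ELSE → skip
flight=P75: aircraft='B787' → inner[delay_min >= 16] → pass
flight=P79: aircraft='A320' → outer ELSE → skip
flight=P89: aircraft='B737' → outer ELSE → skip
flight=P99: aircraft='A321' → inner[load_pct < 41] → alert

skip, skip, pass, alert, hot, skip, skip, pass, skip, skip, alert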